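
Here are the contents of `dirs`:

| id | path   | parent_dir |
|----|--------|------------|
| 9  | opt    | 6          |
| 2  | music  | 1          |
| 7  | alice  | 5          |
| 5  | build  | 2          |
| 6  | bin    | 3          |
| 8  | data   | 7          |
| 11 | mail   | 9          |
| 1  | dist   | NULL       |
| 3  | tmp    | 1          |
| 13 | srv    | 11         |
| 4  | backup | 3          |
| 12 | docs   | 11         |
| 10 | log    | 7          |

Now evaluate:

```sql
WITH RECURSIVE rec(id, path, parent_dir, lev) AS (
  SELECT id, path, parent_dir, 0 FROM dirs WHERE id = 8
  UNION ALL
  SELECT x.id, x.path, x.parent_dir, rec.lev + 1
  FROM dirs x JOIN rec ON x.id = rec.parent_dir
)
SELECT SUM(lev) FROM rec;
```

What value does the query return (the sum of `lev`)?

10

Base: id=8 (data), parent_dir=7, lev 0.
Iteration 1: join on id=7 -> alice (id 7, parent_dir=5, lev 1).
Iteration 2: join on id=5 -> build (id 5, parent_dir=2, lev 2).
Iteration 3: join on id=2 -> music (id 2, parent_dir=1, lev 3).
Iteration 4: join on id=1 -> dist (id 1, parent_dir=NULL, lev 4).
Iteration 5: parent_dir is NULL; no match; recursion stops.
SUM(lev) = 0 + 1 + 2 + 3 + 4 = 10.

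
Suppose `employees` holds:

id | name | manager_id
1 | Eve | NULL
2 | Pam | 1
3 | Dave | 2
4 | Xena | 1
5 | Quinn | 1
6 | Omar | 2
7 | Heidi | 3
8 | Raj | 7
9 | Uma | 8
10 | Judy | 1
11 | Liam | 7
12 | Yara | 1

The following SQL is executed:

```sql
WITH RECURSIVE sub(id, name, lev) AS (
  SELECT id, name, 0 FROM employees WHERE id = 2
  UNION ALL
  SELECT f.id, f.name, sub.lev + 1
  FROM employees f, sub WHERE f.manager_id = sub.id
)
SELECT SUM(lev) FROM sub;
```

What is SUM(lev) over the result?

Base: id=2 (Pam) at lev 0.
Iteration 1: rows with manager_id in {2} -> Dave (id 3, lev 1), Omar (id 6, lev 1).
Iteration 2: rows with manager_id in {3,6} -> Heidi (id 7, lev 2).
Iteration 3: rows with manager_id in {7} -> Raj (id 8, lev 3), Liam (id 11, lev 3).
Iteration 4: rows with manager_id in {8,11} -> Uma (id 9, lev 4).
Iteration 5: no rows with manager_id in {9}; recursion stops.
SUM(lev) = 0 + 1 + 1 + 2 + 3 + 3 + 4 = 14.

14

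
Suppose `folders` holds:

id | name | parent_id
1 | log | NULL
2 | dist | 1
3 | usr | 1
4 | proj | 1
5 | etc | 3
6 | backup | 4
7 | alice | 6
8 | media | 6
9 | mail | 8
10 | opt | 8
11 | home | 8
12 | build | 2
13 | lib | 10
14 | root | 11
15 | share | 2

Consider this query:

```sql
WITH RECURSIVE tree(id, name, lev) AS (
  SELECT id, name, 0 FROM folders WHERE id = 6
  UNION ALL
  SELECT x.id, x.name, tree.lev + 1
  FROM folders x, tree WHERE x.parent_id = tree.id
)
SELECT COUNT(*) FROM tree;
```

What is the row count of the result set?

8

Base: id=6 (backup) at lev 0.
Iteration 1: rows with parent_id in {6} -> alice (id 7, lev 1), media (id 8, lev 1).
Iteration 2: rows with parent_id in {7,8} -> mail (id 9, lev 2), opt (id 10, lev 2), home (id 11, lev 2).
Iteration 3: rows with parent_id in {9,10,11} -> lib (id 13, lev 3), root (id 14, lev 3).
Iteration 4: no rows with parent_id in {13,14}; recursion stops.
Total rows emitted: 8.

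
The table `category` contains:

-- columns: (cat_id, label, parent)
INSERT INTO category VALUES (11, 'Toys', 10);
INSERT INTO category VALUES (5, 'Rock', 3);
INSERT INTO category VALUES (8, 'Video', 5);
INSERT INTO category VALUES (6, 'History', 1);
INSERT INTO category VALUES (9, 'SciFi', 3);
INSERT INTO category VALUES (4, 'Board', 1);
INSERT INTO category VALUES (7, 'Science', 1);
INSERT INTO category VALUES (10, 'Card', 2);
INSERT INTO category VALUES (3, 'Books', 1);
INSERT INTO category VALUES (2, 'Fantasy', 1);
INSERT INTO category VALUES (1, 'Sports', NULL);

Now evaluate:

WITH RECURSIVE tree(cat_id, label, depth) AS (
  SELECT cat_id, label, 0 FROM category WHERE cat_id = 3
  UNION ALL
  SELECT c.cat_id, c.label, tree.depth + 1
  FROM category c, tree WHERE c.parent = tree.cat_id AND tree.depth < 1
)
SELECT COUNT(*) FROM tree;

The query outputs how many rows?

Base: cat_id=3 (Books) at depth 0.
Iteration 1: rows with parent in {3} -> Rock (id 5, depth 1), SciFi (id 9, depth 1).
Iteration 2: depth < 1 fails for all current rows; recursion stops.
Total rows emitted: 3.

3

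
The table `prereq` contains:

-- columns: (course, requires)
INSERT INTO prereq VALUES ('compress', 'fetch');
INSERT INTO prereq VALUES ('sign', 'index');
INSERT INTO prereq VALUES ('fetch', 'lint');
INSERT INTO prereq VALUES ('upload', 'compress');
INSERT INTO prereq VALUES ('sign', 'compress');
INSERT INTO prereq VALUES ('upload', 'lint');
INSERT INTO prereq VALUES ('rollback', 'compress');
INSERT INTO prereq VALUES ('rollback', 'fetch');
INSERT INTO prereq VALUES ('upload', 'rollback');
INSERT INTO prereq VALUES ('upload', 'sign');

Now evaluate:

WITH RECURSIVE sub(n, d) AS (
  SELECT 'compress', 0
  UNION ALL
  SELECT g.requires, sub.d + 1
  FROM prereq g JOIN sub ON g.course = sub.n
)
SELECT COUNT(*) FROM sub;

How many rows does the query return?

Base: (compress, d=0).
Iteration 1: edges from {compress} -> (fetch, d=1).
Iteration 2: edges from {fetch} -> (lint, d=2).
Iteration 3: no outgoing edges from {lint}; recursion stops.
Total rows emitted: 3.

3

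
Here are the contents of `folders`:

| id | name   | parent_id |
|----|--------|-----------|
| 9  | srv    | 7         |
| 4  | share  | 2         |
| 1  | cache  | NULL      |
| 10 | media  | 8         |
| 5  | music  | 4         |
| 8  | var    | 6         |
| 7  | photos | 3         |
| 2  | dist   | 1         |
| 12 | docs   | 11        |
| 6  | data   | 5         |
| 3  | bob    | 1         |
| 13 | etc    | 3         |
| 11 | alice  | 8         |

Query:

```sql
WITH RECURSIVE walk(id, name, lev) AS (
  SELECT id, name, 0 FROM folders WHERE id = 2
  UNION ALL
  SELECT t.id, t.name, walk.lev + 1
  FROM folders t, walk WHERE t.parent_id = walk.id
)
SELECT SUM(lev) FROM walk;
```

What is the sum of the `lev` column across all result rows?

26

Base: id=2 (dist) at lev 0.
Iteration 1: rows with parent_id in {2} -> share (id 4, lev 1).
Iteration 2: rows with parent_id in {4} -> music (id 5, lev 2).
Iteration 3: rows with parent_id in {5} -> data (id 6, lev 3).
Iteration 4: rows with parent_id in {6} -> var (id 8, lev 4).
Iteration 5: rows with parent_id in {8} -> media (id 10, lev 5), alice (id 11, lev 5).
Iteration 6: rows with parent_id in {10,11} -> docs (id 12, lev 6).
Iteration 7: no rows with parent_id in {12}; recursion stops.
SUM(lev) = 0 + 1 + 2 + 3 + 4 + 5 + 5 + 6 = 26.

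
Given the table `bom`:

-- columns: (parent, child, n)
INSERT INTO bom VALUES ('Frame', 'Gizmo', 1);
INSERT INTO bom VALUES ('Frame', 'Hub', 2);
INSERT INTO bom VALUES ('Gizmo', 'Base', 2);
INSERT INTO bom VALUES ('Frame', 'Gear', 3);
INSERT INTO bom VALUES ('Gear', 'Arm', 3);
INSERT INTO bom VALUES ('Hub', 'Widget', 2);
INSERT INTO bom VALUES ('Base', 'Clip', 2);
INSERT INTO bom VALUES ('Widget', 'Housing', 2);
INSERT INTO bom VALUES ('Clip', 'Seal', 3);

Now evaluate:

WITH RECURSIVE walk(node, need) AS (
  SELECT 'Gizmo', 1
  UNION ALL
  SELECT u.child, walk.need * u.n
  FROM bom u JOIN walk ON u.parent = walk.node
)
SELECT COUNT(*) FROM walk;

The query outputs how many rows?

Base: (Gizmo, need=1).
Iteration 1: components of {Gizmo} -> Base = 1*2 = 2.
Iteration 2: components of {Base} -> Clip = 2*2 = 4.
Iteration 3: components of {Clip} -> Seal = 4*3 = 12.
Iteration 4: no further components; recursion stops.
Total rows emitted: 4.

4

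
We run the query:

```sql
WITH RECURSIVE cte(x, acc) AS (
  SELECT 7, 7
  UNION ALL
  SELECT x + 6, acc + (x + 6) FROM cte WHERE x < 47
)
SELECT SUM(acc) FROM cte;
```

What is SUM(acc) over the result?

Base: x=7, acc=7.
Iteration 1: 7 < 47 holds -> x = 7 + 6 = 13, acc = 7 + 13 = 20.
Iteration 2: 13 < 47 holds -> x = 13 + 6 = 19, acc = 20 + 19 = 39.
Iteration 3: 19 < 47 holds -> x = 19 + 6 = 25, acc = 39 + 25 = 64.
Iteration 4: 25 < 47 holds -> x = 25 + 6 = 31, acc = 64 + 31 = 95.
Iteration 5: 31 < 47 holds -> x = 31 + 6 = 37, acc = 95 + 37 = 132.
Iteration 6: 37 < 47 holds -> x = 37 + 6 = 43, acc = 132 + 43 = 175.
Iteration 7: 43 < 47 holds -> x = 43 + 6 = 49, acc = 175 + 49 = 224.
Iteration 8: 49 < 47 fails; recursion stops.
SUM(acc) = 7 + 20 + 39 + 64 + 95 + 132 + 175 + 224 = 756.

756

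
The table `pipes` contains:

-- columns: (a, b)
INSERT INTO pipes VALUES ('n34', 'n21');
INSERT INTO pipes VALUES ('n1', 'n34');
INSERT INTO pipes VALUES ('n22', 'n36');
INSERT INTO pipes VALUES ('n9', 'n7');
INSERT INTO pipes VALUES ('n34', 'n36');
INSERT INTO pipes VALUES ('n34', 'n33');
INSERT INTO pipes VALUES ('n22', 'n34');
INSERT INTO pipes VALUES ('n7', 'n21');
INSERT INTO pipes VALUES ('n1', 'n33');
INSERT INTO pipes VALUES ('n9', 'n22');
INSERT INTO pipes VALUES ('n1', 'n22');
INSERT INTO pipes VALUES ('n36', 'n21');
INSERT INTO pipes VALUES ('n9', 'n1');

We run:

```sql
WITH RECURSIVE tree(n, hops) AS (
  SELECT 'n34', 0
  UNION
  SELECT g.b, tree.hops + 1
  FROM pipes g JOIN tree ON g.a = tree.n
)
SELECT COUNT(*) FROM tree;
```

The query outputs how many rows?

Base: (n34, hops=0).
Iteration 1: edges from {n34} -> (n21, hops=1), (n33, hops=1), (n36, hops=1).
Iteration 2: edges from {n21,n33,n36} -> (n21, hops=2).
Iteration 3: no outgoing edges from {n21}; recursion stops.
Total rows emitted: 5.

5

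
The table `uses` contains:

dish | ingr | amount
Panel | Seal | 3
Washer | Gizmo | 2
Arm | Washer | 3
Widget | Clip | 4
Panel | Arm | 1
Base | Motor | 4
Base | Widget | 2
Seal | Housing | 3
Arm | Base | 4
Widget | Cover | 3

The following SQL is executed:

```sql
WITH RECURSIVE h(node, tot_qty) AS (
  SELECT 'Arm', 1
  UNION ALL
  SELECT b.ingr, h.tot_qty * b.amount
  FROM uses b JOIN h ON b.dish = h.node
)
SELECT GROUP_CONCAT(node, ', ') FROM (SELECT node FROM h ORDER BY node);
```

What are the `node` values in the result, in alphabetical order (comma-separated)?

Base: (Arm, tot_qty=1).
Iteration 1: components of {Arm} -> Base = 1*4 = 4, Washer = 1*3 = 3.
Iteration 2: components of {Base,Washer} -> Gizmo = 3*2 = 6, Motor = 4*4 = 16, Widget = 4*2 = 8.
Iteration 3: components of {Gizmo,Motor,Widget} -> Clip = 8*4 = 32, Cover = 8*3 = 24.
Iteration 4: no further components; recursion stops.

Arm, Base, Clip, Cover, Gizmo, Motor, Washer, Widget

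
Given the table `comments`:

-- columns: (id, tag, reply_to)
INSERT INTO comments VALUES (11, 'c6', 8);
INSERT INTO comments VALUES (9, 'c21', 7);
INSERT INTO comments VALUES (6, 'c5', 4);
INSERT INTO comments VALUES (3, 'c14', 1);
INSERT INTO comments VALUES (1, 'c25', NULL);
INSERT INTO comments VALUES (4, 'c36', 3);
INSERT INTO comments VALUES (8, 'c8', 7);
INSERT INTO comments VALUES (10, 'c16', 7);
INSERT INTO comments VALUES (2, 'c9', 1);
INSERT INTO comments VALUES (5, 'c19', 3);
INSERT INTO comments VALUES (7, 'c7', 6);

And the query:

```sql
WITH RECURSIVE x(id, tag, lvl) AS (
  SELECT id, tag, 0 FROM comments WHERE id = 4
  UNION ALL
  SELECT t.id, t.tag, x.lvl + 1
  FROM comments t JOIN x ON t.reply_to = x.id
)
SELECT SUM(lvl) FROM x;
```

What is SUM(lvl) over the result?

16

Base: id=4 (c36) at lvl 0.
Iteration 1: rows with reply_to in {4} -> c5 (id 6, lvl 1).
Iteration 2: rows with reply_to in {6} -> c7 (id 7, lvl 2).
Iteration 3: rows with reply_to in {7} -> c8 (id 8, lvl 3), c21 (id 9, lvl 3), c16 (id 10, lvl 3).
Iteration 4: rows with reply_to in {8,9,10} -> c6 (id 11, lvl 4).
Iteration 5: no rows with reply_to in {11}; recursion stops.
SUM(lvl) = 0 + 1 + 2 + 3 + 3 + 3 + 4 = 16.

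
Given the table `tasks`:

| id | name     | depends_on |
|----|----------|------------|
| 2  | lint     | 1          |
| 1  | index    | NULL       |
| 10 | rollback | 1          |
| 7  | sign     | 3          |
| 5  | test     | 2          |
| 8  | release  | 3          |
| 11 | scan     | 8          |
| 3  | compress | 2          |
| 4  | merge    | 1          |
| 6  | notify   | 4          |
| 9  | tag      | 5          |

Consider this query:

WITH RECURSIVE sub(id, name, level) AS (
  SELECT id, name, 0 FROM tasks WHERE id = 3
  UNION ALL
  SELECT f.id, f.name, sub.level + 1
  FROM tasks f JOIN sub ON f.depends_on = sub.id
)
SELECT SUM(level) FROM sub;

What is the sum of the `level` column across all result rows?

Base: id=3 (compress) at level 0.
Iteration 1: rows with depends_on in {3} -> sign (id 7, level 1), release (id 8, level 1).
Iteration 2: rows with depends_on in {7,8} -> scan (id 11, level 2).
Iteration 3: no rows with depends_on in {11}; recursion stops.
SUM(level) = 0 + 1 + 1 + 2 = 4.

4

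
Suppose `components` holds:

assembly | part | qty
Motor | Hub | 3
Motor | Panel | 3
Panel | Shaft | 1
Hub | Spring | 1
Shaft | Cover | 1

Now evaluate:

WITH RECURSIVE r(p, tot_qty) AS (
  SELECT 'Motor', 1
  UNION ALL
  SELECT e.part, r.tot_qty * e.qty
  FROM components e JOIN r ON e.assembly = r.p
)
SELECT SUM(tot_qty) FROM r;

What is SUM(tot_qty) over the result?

16

Base: (Motor, tot_qty=1).
Iteration 1: components of {Motor} -> Hub = 1*3 = 3, Panel = 1*3 = 3.
Iteration 2: components of {Hub,Panel} -> Shaft = 3*1 = 3, Spring = 3*1 = 3.
Iteration 3: components of {Shaft,Spring} -> Cover = 3*1 = 3.
Iteration 4: no further components; recursion stops.
SUM(tot_qty) = 1 + 3 + 3 + 3 + 3 + 3 = 16.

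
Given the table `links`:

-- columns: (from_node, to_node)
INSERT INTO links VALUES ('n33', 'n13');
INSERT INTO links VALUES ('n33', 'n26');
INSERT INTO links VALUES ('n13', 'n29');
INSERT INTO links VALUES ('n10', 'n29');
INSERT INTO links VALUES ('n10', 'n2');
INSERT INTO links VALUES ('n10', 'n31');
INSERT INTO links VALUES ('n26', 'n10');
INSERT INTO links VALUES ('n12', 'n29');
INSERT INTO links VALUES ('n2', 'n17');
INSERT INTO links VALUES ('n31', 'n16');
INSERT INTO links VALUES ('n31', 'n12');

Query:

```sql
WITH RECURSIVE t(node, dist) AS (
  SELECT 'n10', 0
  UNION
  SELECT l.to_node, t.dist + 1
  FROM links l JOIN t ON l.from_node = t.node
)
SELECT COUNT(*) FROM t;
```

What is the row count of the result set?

Base: (n10, dist=0).
Iteration 1: edges from {n10} -> (n2, dist=1), (n29, dist=1), (n31, dist=1).
Iteration 2: edges from {n2,n29,n31} -> (n12, dist=2), (n16, dist=2), (n17, dist=2).
Iteration 3: edges from {n12,n16,n17} -> (n29, dist=3).
Iteration 4: no outgoing edges from {n29}; recursion stops.
Total rows emitted: 8.

8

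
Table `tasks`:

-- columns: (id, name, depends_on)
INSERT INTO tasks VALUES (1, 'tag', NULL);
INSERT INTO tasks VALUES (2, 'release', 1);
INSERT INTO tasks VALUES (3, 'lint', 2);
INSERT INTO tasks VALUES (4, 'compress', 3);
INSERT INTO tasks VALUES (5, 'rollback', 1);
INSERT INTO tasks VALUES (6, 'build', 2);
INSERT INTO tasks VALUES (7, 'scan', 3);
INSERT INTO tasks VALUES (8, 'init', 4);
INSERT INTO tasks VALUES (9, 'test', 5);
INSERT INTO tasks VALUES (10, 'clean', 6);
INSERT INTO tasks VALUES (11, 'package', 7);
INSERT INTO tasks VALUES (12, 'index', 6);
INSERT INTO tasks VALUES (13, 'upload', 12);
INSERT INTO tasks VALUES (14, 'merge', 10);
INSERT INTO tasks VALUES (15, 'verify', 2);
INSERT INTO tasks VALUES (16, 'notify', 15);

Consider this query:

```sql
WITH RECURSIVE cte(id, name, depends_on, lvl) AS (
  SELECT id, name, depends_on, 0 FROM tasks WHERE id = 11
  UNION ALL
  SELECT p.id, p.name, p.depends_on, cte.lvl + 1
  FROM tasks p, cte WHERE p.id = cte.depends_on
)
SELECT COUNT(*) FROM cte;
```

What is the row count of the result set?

5

Base: id=11 (package), depends_on=7, lvl 0.
Iteration 1: join on id=7 -> scan (id 7, depends_on=3, lvl 1).
Iteration 2: join on id=3 -> lint (id 3, depends_on=2, lvl 2).
Iteration 3: join on id=2 -> release (id 2, depends_on=1, lvl 3).
Iteration 4: join on id=1 -> tag (id 1, depends_on=NULL, lvl 4).
Iteration 5: depends_on is NULL; no match; recursion stops.
Total rows emitted: 5.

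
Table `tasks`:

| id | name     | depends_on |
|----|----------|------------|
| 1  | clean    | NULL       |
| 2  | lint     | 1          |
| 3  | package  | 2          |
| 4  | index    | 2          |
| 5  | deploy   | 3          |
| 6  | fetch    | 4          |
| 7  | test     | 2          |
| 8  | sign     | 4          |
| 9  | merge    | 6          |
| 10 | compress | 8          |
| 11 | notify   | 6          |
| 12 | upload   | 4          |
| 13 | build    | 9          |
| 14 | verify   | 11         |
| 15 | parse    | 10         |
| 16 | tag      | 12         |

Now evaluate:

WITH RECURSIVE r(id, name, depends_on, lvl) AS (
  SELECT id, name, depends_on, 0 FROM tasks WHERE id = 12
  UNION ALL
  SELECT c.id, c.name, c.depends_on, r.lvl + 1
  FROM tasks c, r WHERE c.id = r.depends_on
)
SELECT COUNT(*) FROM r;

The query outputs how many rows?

Base: id=12 (upload), depends_on=4, lvl 0.
Iteration 1: join on id=4 -> index (id 4, depends_on=2, lvl 1).
Iteration 2: join on id=2 -> lint (id 2, depends_on=1, lvl 2).
Iteration 3: join on id=1 -> clean (id 1, depends_on=NULL, lvl 3).
Iteration 4: depends_on is NULL; no match; recursion stops.
Total rows emitted: 4.

4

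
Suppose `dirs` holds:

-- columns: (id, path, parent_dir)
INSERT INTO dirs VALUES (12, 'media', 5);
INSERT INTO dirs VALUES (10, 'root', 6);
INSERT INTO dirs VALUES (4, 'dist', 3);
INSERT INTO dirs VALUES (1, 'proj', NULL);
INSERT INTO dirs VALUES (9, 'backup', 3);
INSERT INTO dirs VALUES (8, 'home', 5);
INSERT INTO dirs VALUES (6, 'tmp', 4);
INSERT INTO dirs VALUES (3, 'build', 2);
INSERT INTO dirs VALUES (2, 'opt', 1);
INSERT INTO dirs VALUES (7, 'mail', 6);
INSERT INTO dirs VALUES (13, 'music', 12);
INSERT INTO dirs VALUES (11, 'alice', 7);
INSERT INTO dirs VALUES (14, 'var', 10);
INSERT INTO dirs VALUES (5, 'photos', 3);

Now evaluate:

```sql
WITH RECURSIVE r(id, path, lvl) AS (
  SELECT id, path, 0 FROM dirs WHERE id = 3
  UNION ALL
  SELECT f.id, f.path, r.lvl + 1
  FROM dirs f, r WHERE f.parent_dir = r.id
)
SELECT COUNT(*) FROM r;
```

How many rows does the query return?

Base: id=3 (build) at lvl 0.
Iteration 1: rows with parent_dir in {3} -> dist (id 4, lvl 1), photos (id 5, lvl 1), backup (id 9, lvl 1).
Iteration 2: rows with parent_dir in {4,5,9} -> tmp (id 6, lvl 2), home (id 8, lvl 2), media (id 12, lvl 2).
Iteration 3: rows with parent_dir in {6,8,12} -> mail (id 7, lvl 3), root (id 10, lvl 3), music (id 13, lvl 3).
Iteration 4: rows with parent_dir in {7,10,13} -> alice (id 11, lvl 4), var (id 14, lvl 4).
Iteration 5: no rows with parent_dir in {11,14}; recursion stops.
Total rows emitted: 12.

12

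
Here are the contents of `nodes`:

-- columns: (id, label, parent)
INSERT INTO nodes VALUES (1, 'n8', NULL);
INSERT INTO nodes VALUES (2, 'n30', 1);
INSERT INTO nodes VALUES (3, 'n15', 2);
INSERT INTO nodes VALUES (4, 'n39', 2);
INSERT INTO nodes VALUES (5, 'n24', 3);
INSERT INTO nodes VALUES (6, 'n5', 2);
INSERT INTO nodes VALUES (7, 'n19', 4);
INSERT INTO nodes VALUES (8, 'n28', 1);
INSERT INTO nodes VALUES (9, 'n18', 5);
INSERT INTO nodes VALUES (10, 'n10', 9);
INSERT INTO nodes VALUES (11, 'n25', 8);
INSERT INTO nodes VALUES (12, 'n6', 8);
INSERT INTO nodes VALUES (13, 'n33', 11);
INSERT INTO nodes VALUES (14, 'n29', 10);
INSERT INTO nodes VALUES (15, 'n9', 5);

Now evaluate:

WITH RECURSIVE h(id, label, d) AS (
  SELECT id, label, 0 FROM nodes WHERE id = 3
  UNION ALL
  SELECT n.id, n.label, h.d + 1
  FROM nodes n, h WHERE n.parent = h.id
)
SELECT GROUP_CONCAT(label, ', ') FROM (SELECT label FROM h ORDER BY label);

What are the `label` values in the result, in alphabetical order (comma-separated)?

Base: id=3 (n15) at d 0.
Iteration 1: rows with parent in {3} -> n24 (id 5, d 1).
Iteration 2: rows with parent in {5} -> n18 (id 9, d 2), n9 (id 15, d 2).
Iteration 3: rows with parent in {9,15} -> n10 (id 10, d 3).
Iteration 4: rows with parent in {10} -> n29 (id 14, d 4).
Iteration 5: no rows with parent in {14}; recursion stops.

n10, n15, n18, n24, n29, n9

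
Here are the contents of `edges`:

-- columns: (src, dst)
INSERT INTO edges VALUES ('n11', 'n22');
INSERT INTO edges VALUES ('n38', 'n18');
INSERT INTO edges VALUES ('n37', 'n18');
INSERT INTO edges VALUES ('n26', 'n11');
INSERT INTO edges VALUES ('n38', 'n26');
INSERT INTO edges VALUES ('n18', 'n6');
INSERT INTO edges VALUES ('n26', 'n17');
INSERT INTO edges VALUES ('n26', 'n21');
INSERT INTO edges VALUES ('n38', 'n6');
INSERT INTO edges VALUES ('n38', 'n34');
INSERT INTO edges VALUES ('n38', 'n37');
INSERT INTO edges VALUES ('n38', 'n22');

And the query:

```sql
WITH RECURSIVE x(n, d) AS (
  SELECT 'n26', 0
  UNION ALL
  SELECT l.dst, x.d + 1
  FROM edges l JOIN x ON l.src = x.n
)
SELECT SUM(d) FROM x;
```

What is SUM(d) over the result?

5

Base: (n26, d=0).
Iteration 1: edges from {n26} -> (n11, d=1), (n17, d=1), (n21, d=1).
Iteration 2: edges from {n11,n17,n21} -> (n22, d=2).
Iteration 3: no outgoing edges from {n22}; recursion stops.
SUM(d) = 0 + 1 + 1 + 1 + 2 = 5.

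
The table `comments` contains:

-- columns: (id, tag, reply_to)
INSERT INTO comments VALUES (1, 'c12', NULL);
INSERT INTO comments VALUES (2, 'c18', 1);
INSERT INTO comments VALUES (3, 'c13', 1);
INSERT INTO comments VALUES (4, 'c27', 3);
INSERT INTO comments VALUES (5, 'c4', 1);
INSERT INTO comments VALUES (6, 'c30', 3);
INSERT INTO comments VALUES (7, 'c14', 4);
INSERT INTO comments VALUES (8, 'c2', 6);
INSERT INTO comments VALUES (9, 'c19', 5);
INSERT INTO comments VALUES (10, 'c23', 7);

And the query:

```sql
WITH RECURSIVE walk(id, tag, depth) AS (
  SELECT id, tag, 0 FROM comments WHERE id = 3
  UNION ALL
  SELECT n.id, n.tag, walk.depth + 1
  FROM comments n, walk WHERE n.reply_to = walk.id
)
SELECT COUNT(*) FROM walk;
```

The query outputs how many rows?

6

Base: id=3 (c13) at depth 0.
Iteration 1: rows with reply_to in {3} -> c27 (id 4, depth 1), c30 (id 6, depth 1).
Iteration 2: rows with reply_to in {4,6} -> c14 (id 7, depth 2), c2 (id 8, depth 2).
Iteration 3: rows with reply_to in {7,8} -> c23 (id 10, depth 3).
Iteration 4: no rows with reply_to in {10}; recursion stops.
Total rows emitted: 6.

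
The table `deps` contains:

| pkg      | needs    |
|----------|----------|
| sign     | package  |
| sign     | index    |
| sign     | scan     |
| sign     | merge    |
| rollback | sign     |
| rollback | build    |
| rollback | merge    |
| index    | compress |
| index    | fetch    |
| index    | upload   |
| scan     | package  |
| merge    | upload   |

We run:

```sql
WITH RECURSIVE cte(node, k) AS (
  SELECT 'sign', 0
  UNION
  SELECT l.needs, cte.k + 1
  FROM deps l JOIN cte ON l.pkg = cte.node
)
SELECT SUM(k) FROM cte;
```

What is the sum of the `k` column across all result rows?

12

Base: (sign, k=0).
Iteration 1: edges from {sign} -> (index, k=1), (merge, k=1), (package, k=1), (scan, k=1).
Iteration 2: edges from {index,merge,package,scan} -> (compress, k=2), (fetch, k=2), (package, k=2), (upload, k=2). [UNION drops 1 duplicate row(s)]
Iteration 3: no outgoing edges from {compress,fetch,package,upload}; recursion stops.
SUM(k) = 0 + 1 + 1 + 1 + 1 + 2 + 2 + 2 + 2 = 12.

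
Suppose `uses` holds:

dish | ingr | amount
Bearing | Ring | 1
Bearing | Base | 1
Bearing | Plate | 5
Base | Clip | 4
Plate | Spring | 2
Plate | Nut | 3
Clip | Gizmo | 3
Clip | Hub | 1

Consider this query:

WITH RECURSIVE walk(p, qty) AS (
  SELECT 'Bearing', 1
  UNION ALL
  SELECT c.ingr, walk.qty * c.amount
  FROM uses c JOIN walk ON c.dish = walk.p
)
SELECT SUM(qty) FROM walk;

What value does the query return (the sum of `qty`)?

53

Base: (Bearing, qty=1).
Iteration 1: components of {Bearing} -> Base = 1*1 = 1, Plate = 1*5 = 5, Ring = 1*1 = 1.
Iteration 2: components of {Base,Plate,Ring} -> Clip = 1*4 = 4, Nut = 5*3 = 15, Spring = 5*2 = 10.
Iteration 3: components of {Clip,Nut,Spring} -> Gizmo = 4*3 = 12, Hub = 4*1 = 4.
Iteration 4: no further components; recursion stops.
SUM(qty) = 1 + 1 + 1 + 5 + 4 + 10 + 15 + 12 + 4 = 53.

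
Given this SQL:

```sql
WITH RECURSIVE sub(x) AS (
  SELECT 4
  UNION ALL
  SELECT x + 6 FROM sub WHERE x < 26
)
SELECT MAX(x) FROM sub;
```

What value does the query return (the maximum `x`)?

Base: x=4.
Iteration 1: 4 < 26 holds -> x = 4 + 6 = 10.
Iteration 2: 10 < 26 holds -> x = 10 + 6 = 16.
Iteration 3: 16 < 26 holds -> x = 16 + 6 = 22.
Iteration 4: 22 < 26 holds -> x = 22 + 6 = 28.
Iteration 5: 28 < 26 fails; recursion stops.
x values: 4, 10, 16, 22, 28; the maximum is 28.

28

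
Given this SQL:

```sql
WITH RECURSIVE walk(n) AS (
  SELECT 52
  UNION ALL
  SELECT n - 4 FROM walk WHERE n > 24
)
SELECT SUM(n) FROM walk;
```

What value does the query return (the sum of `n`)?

304

Base: n=52.
Iteration 1: 52 > 24 holds -> n = 52 - 4 = 48.
Iteration 2: 48 > 24 holds -> n = 48 - 4 = 44.
Iteration 3: 44 > 24 holds -> n = 44 - 4 = 40.
Iteration 4: 40 > 24 holds -> n = 40 - 4 = 36.
Iteration 5: 36 > 24 holds -> n = 36 - 4 = 32.
Iteration 6: 32 > 24 holds -> n = 32 - 4 = 28.
Iteration 7: 28 > 24 holds -> n = 28 - 4 = 24.
Iteration 8: 24 > 24 fails; recursion stops.
SUM(n) = 52 + 48 + 44 + 40 + 36 + 32 + 28 + 24 = 304.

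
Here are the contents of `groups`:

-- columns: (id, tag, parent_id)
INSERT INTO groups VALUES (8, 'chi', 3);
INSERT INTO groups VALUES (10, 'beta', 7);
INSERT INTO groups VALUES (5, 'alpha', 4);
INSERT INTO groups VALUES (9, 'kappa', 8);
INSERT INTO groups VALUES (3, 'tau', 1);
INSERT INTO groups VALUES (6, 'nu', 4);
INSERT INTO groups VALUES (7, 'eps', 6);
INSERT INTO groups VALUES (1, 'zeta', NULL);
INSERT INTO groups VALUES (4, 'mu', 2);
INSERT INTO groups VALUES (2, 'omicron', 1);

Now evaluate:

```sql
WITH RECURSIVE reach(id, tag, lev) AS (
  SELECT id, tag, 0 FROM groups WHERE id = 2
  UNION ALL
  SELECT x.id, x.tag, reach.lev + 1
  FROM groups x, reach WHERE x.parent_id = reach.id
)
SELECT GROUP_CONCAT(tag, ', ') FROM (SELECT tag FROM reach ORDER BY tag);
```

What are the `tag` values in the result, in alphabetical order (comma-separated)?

Base: id=2 (omicron) at lev 0.
Iteration 1: rows with parent_id in {2} -> mu (id 4, lev 1).
Iteration 2: rows with parent_id in {4} -> alpha (id 5, lev 2), nu (id 6, lev 2).
Iteration 3: rows with parent_id in {5,6} -> eps (id 7, lev 3).
Iteration 4: rows with parent_id in {7} -> beta (id 10, lev 4).
Iteration 5: no rows with parent_id in {10}; recursion stops.

alpha, beta, eps, mu, nu, omicron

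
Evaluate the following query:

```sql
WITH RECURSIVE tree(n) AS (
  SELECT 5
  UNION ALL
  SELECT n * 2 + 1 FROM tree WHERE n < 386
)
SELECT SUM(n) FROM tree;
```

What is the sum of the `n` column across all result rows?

1522

Base: n=5.
Iteration 1: 5 < 386 holds -> n = 5 * 2 + 1 = 11.
Iteration 2: 11 < 386 holds -> n = 11 * 2 + 1 = 23.
Iteration 3: 23 < 386 holds -> n = 23 * 2 + 1 = 47.
Iteration 4: 47 < 386 holds -> n = 47 * 2 + 1 = 95.
Iteration 5: 95 < 386 holds -> n = 95 * 2 + 1 = 191.
Iteration 6: 191 < 386 holds -> n = 191 * 2 + 1 = 383.
Iteration 7: 383 < 386 holds -> n = 383 * 2 + 1 = 767.
Iteration 8: 767 < 386 fails; recursion stops.
SUM(n) = 5 + 11 + 23 + 47 + 95 + 191 + 383 + 767 = 1522.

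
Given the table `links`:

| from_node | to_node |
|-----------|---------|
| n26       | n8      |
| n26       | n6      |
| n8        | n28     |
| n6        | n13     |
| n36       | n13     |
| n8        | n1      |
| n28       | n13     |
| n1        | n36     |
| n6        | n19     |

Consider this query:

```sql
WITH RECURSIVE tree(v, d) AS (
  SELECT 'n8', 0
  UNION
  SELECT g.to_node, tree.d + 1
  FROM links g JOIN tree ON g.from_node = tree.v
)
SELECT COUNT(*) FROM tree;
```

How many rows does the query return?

6

Base: (n8, d=0).
Iteration 1: edges from {n8} -> (n1, d=1), (n28, d=1).
Iteration 2: edges from {n1,n28} -> (n13, d=2), (n36, d=2).
Iteration 3: edges from {n13,n36} -> (n13, d=3).
Iteration 4: no outgoing edges from {n13}; recursion stops.
Total rows emitted: 6.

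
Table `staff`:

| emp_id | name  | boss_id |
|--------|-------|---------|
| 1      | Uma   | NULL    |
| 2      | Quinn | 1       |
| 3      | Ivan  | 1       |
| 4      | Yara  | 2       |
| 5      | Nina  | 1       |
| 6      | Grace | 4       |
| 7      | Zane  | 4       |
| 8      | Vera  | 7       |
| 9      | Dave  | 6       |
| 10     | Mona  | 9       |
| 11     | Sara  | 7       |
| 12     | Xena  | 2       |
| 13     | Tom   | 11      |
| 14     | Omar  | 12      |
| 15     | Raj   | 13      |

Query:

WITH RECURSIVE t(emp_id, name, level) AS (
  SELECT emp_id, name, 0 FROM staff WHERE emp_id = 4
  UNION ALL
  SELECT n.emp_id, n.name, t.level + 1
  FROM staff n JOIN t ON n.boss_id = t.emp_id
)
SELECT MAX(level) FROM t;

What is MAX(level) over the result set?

4

Base: emp_id=4 (Yara) at level 0.
Iteration 1: rows with boss_id in {4} -> Grace (id 6, level 1), Zane (id 7, level 1).
Iteration 2: rows with boss_id in {6,7} -> Vera (id 8, level 2), Dave (id 9, level 2), Sara (id 11, level 2).
Iteration 3: rows with boss_id in {8,9,11} -> Mona (id 10, level 3), Tom (id 13, level 3).
Iteration 4: rows with boss_id in {10,13} -> Raj (id 15, level 4).
Iteration 5: no rows with boss_id in {15}; recursion stops.
level values: 0, 1, 1, 2, 2, 2, 3, 3, 4; the maximum is 4.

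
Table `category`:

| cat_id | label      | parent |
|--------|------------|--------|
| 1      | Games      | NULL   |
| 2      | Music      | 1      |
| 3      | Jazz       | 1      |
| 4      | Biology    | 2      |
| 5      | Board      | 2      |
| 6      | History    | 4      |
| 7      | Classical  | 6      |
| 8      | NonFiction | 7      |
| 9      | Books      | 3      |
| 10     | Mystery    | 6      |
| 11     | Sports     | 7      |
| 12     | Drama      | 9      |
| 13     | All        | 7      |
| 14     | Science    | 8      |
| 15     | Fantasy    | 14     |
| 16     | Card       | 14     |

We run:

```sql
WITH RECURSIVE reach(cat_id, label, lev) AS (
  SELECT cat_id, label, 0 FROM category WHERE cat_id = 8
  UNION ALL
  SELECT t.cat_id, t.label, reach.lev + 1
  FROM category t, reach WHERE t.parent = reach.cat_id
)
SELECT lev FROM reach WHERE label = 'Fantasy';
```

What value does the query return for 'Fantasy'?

Base: cat_id=8 (NonFiction) at lev 0.
Iteration 1: rows with parent in {8} -> Science (id 14, lev 1).
Iteration 2: rows with parent in {14} -> Fantasy (id 15, lev 2), Card (id 16, lev 2).
Iteration 3: no rows with parent in {15,16}; recursion stops.

2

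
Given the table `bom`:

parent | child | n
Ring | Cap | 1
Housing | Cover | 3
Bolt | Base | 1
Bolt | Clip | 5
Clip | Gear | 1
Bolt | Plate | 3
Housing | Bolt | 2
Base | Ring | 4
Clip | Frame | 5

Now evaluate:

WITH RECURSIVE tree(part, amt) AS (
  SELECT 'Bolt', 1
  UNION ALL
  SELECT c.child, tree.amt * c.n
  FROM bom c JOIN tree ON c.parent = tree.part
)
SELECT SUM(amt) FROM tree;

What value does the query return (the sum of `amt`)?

48

Base: (Bolt, amt=1).
Iteration 1: components of {Bolt} -> Base = 1*1 = 1, Clip = 1*5 = 5, Plate = 1*3 = 3.
Iteration 2: components of {Base,Clip,Plate} -> Frame = 5*5 = 25, Gear = 5*1 = 5, Ring = 1*4 = 4.
Iteration 3: components of {Frame,Gear,Ring} -> Cap = 4*1 = 4.
Iteration 4: no further components; recursion stops.
SUM(amt) = 1 + 5 + 1 + 3 + 5 + 25 + 4 + 4 = 48.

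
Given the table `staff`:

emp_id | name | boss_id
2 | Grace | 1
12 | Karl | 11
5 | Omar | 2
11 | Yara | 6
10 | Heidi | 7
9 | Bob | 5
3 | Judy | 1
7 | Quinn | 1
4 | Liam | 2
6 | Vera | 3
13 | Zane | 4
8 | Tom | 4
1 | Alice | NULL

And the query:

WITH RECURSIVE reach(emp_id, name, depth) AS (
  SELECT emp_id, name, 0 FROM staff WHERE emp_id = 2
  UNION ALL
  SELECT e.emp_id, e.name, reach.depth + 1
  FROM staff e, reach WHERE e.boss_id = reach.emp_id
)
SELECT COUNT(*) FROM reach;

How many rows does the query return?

Base: emp_id=2 (Grace) at depth 0.
Iteration 1: rows with boss_id in {2} -> Liam (id 4, depth 1), Omar (id 5, depth 1).
Iteration 2: rows with boss_id in {4,5} -> Tom (id 8, depth 2), Bob (id 9, depth 2), Zane (id 13, depth 2).
Iteration 3: no rows with boss_id in {8,9,13}; recursion stops.
Total rows emitted: 6.

6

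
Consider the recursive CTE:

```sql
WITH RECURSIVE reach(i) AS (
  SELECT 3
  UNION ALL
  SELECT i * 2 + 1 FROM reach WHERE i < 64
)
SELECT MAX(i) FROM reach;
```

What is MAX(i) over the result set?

127

Base: i=3.
Iteration 1: 3 < 64 holds -> i = 3 * 2 + 1 = 7.
Iteration 2: 7 < 64 holds -> i = 7 * 2 + 1 = 15.
Iteration 3: 15 < 64 holds -> i = 15 * 2 + 1 = 31.
Iteration 4: 31 < 64 holds -> i = 31 * 2 + 1 = 63.
Iteration 5: 63 < 64 holds -> i = 63 * 2 + 1 = 127.
Iteration 6: 127 < 64 fails; recursion stops.
i values: 3, 7, 15, 31, 63, 127; the maximum is 127.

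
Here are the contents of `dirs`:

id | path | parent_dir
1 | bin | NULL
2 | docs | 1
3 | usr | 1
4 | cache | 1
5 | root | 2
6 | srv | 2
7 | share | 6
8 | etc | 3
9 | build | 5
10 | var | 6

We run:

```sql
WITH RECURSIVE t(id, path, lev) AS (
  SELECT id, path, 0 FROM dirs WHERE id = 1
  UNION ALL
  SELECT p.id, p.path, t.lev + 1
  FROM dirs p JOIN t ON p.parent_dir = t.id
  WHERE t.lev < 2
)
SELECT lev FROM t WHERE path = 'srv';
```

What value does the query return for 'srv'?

Base: id=1 (bin) at lev 0.
Iteration 1: rows with parent_dir in {1} -> docs (id 2, lev 1), usr (id 3, lev 1), cache (id 4, lev 1).
Iteration 2: rows with parent_dir in {2,3,4} -> root (id 5, lev 2), srv (id 6, lev 2), etc (id 8, lev 2).
Iteration 3: lev < 2 fails for all current rows; recursion stops.

2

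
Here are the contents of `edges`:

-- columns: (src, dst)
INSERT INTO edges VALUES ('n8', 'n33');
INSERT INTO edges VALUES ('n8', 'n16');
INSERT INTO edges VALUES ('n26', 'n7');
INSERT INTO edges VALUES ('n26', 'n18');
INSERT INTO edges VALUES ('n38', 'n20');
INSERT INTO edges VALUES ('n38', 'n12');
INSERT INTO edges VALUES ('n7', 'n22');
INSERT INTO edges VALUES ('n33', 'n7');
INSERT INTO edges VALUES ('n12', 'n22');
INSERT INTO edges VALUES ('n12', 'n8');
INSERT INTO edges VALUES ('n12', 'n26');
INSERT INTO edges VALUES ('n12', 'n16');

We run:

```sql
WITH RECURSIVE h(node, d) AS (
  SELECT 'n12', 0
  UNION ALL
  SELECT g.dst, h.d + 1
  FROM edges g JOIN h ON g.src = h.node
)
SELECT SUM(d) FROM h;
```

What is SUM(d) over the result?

Base: (n12, d=0).
Iteration 1: edges from {n12} -> (n16, d=1), (n22, d=1), (n26, d=1), (n8, d=1).
Iteration 2: edges from {n16,n22,n26,n8} -> (n16, d=2), (n18, d=2), (n33, d=2), (n7, d=2).
Iteration 3: edges from {n16,n18,n33,n7} -> (n22, d=3), (n7, d=3).
Iteration 4: edges from {n22,n7} -> (n22, d=4).
Iteration 5: no outgoing edges from {n22}; recursion stops.
SUM(d) = 0 + 1 + 1 + 1 + 1 + 2 + 2 + 2 + 2 + 3 + 3 + 4 = 22.

22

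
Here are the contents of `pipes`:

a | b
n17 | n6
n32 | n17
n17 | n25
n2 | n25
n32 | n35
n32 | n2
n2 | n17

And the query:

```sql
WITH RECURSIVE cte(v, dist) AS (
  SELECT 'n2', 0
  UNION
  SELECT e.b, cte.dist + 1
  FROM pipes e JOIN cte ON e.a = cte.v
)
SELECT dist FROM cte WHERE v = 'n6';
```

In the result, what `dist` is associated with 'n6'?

Base: (n2, dist=0).
Iteration 1: edges from {n2} -> (n17, dist=1), (n25, dist=1).
Iteration 2: edges from {n17,n25} -> (n25, dist=2), (n6, dist=2).
Iteration 3: no outgoing edges from {n25,n6}; recursion stops.

2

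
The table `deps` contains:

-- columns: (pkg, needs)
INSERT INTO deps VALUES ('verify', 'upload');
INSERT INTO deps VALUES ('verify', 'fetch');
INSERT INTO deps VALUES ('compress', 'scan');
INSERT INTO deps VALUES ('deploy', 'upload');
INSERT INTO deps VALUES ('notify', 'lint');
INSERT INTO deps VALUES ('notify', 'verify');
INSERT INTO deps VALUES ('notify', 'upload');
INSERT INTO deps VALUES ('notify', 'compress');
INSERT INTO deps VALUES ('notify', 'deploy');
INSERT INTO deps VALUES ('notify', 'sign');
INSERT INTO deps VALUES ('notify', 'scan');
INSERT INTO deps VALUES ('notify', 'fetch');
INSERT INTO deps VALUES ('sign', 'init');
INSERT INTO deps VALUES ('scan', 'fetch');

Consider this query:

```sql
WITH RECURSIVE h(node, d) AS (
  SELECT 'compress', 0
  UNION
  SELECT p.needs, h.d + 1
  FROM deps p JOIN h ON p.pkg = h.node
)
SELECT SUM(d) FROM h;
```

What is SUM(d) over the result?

Base: (compress, d=0).
Iteration 1: edges from {compress} -> (scan, d=1).
Iteration 2: edges from {scan} -> (fetch, d=2).
Iteration 3: no outgoing edges from {fetch}; recursion stops.
SUM(d) = 0 + 1 + 2 = 3.

3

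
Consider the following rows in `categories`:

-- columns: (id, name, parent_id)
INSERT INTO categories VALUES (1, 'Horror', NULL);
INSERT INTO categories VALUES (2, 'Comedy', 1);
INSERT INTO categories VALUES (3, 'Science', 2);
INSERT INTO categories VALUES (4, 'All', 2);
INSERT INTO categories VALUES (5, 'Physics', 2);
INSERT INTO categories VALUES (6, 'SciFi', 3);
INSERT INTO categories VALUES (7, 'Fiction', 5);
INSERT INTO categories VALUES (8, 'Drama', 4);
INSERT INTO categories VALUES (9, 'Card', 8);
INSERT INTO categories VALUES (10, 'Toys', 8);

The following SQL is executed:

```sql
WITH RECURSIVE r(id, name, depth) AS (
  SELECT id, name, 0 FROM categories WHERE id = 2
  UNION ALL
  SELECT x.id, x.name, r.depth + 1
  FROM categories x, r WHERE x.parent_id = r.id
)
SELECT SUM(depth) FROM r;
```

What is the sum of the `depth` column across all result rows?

15

Base: id=2 (Comedy) at depth 0.
Iteration 1: rows with parent_id in {2} -> Science (id 3, depth 1), All (id 4, depth 1), Physics (id 5, depth 1).
Iteration 2: rows with parent_id in {3,4,5} -> SciFi (id 6, depth 2), Fiction (id 7, depth 2), Drama (id 8, depth 2).
Iteration 3: rows with parent_id in {6,7,8} -> Card (id 9, depth 3), Toys (id 10, depth 3).
Iteration 4: no rows with parent_id in {9,10}; recursion stops.
SUM(depth) = 0 + 1 + 1 + 1 + 2 + 2 + 2 + 3 + 3 = 15.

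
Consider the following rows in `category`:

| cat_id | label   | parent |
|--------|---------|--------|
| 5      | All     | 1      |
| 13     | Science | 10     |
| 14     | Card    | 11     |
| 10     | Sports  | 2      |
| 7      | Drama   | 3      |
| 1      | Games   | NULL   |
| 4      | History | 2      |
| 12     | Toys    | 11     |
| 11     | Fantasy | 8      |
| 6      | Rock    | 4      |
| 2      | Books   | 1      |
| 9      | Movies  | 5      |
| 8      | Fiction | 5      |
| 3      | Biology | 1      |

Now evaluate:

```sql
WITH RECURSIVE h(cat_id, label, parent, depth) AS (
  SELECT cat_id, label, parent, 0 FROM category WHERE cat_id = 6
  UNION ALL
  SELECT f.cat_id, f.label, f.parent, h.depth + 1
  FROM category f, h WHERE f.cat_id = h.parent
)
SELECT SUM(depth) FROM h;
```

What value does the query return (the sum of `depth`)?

Base: cat_id=6 (Rock), parent=4, depth 0.
Iteration 1: join on cat_id=4 -> History (id 4, parent=2, depth 1).
Iteration 2: join on cat_id=2 -> Books (id 2, parent=1, depth 2).
Iteration 3: join on cat_id=1 -> Games (id 1, parent=NULL, depth 3).
Iteration 4: parent is NULL; no match; recursion stops.
SUM(depth) = 0 + 1 + 2 + 3 = 6.

6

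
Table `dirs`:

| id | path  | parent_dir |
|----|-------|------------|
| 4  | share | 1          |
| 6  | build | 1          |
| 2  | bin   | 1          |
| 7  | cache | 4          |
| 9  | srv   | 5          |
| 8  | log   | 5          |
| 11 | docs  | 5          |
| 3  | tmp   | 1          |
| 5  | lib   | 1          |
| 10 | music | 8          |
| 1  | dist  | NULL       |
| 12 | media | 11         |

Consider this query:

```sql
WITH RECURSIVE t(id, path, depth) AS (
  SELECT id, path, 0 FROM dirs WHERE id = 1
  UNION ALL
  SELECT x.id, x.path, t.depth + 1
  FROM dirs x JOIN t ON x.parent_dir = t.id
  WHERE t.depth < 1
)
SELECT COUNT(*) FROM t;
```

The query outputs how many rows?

6

Base: id=1 (dist) at depth 0.
Iteration 1: rows with parent_dir in {1} -> bin (id 2, depth 1), tmp (id 3, depth 1), share (id 4, depth 1), lib (id 5, depth 1), build (id 6, depth 1).
Iteration 2: depth < 1 fails for all current rows; recursion stops.
Total rows emitted: 6.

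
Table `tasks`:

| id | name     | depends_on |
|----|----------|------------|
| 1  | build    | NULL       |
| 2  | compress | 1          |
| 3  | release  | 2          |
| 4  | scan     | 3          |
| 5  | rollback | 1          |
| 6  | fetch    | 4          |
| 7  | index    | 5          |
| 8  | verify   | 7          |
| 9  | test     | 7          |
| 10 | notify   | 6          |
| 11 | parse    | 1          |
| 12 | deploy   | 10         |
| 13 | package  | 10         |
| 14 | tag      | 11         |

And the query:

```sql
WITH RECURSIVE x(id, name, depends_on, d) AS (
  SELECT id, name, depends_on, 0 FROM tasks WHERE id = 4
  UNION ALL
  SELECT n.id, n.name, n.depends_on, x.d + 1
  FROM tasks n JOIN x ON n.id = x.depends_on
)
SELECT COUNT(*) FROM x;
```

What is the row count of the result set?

Base: id=4 (scan), depends_on=3, d 0.
Iteration 1: join on id=3 -> release (id 3, depends_on=2, d 1).
Iteration 2: join on id=2 -> compress (id 2, depends_on=1, d 2).
Iteration 3: join on id=1 -> build (id 1, depends_on=NULL, d 3).
Iteration 4: depends_on is NULL; no match; recursion stops.
Total rows emitted: 4.

4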